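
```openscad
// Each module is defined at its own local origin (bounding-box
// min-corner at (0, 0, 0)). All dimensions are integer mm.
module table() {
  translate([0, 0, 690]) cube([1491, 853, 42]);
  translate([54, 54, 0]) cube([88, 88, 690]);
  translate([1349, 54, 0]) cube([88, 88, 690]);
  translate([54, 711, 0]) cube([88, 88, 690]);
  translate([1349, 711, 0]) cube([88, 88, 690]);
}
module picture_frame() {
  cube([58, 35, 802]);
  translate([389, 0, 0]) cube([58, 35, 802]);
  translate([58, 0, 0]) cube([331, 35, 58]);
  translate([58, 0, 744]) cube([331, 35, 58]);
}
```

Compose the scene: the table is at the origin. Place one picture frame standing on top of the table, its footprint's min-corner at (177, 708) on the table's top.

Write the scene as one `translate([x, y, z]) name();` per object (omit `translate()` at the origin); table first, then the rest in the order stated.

table();
translate([177, 708, 732]) picture_frame();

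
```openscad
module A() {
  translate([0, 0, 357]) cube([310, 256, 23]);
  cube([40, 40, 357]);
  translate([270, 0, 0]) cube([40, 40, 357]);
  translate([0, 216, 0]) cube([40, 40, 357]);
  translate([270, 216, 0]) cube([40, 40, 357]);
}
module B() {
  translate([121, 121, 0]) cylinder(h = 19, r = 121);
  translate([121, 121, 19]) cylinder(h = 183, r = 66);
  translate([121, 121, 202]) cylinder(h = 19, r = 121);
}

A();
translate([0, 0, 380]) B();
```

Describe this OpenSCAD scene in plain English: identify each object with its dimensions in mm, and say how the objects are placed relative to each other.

A is a four-legged stool. The seat is a 310×256×23 mm slab whose top surface is at z = 380 mm; four square legs, each 40×40 mm in cross-section, run from the floor (z = 0) to the underside of the seat, each flush with a corner of the seat.

B is a spool: two coaxial disc flanges of radius 121 mm and thickness 19 mm, joined by a core cylinder of radius 66 mm and height 183 mm. The lower flange rests on z = 0 and the three cylinders share a vertical axis.

The spool is on top of the stool.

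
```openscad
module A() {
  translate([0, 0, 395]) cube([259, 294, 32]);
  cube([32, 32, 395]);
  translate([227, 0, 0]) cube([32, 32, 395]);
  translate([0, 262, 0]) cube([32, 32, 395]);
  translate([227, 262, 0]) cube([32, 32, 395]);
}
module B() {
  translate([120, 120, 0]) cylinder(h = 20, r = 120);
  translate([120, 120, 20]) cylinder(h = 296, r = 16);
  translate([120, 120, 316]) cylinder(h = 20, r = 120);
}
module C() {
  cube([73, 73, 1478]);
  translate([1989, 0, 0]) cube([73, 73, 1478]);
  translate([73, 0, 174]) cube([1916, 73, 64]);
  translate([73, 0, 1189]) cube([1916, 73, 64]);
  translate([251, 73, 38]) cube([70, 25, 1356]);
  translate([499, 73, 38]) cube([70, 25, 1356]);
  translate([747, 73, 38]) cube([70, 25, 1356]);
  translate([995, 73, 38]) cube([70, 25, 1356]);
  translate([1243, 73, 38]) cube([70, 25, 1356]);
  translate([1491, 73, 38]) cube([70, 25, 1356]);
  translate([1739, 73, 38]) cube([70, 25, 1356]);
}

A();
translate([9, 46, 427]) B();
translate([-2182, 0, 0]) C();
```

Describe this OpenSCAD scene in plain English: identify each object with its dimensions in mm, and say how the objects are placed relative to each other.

A is a simple wooden stool: a rectangular seat 259 mm (x) by 294 mm (y), 32 mm thick, top face at z = 427 mm, on four square legs, each 32×32 mm in cross-section. The legs rest on z = 0, each flush with a corner of the seat.

B is a spool: two coaxial disc flanges of radius 120 mm and thickness 20 mm, joined by a core cylinder of radius 16 mm and height 296 mm. The lower flange rests on z = 0 and the three cylinders share a vertical axis.

C is a fence section. Two 73×73 mm posts, 1478 mm tall, stand on the floor with a clear span of 1916 mm between their inner faces. Two horizontal rails of 73×64 mm section span the gap between the posts with their undersides at z = 174 mm and z = 1189 mm, flush with the posts' −y face. 7 pickets, each 70 mm wide, 25 mm thick and 1356 mm tall, are fixed to the +y face of the rails with their bottoms at z = 38 mm, evenly spaced across the span with equal gaps (rounded down to the nearest mm) at the −x end and between each pair — any rounding remainder accumulates at the +x end.

The spool is on top of the stool. The fence section is on the floor beside the stool on its −x side.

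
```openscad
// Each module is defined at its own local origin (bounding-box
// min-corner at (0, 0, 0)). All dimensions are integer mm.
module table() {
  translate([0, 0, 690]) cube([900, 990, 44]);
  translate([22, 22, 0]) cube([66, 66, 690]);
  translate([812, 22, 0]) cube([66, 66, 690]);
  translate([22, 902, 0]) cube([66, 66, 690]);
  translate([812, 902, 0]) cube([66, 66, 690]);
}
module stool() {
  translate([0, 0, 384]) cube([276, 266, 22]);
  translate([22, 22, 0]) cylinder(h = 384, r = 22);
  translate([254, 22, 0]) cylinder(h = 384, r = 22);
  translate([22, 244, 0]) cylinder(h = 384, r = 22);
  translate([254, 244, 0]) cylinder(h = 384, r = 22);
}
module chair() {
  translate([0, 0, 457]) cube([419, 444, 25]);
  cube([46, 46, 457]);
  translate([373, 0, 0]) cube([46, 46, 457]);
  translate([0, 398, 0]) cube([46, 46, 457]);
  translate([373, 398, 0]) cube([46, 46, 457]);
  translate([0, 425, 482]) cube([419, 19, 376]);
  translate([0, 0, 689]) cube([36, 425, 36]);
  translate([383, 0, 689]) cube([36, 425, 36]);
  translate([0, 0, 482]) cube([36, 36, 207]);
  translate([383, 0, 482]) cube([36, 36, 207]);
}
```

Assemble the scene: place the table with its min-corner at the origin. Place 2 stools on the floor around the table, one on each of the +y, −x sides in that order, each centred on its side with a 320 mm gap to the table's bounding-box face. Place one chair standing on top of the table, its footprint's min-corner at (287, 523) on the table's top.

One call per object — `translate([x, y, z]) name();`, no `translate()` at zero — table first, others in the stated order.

table();
translate([312, 1310, 0]) stool();
translate([-596, 362, 0]) stool();
translate([287, 523, 734]) chair();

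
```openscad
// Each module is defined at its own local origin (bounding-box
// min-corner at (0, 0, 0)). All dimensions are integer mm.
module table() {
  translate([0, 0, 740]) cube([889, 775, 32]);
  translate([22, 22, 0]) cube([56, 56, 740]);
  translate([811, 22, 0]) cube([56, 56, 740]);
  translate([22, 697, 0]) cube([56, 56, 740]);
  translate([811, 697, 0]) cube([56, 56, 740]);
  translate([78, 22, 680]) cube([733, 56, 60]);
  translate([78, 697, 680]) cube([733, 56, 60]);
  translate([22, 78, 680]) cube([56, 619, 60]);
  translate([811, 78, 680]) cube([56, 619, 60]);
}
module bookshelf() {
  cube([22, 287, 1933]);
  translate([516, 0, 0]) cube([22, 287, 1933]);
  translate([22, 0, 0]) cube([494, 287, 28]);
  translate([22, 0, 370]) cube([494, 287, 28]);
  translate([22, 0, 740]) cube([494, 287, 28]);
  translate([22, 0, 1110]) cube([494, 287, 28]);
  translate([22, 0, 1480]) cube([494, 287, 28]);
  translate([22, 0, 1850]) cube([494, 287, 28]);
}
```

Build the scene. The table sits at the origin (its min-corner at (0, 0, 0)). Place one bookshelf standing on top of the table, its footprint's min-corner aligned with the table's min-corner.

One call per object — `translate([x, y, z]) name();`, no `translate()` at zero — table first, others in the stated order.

table();
translate([0, 0, 772]) bookshelf();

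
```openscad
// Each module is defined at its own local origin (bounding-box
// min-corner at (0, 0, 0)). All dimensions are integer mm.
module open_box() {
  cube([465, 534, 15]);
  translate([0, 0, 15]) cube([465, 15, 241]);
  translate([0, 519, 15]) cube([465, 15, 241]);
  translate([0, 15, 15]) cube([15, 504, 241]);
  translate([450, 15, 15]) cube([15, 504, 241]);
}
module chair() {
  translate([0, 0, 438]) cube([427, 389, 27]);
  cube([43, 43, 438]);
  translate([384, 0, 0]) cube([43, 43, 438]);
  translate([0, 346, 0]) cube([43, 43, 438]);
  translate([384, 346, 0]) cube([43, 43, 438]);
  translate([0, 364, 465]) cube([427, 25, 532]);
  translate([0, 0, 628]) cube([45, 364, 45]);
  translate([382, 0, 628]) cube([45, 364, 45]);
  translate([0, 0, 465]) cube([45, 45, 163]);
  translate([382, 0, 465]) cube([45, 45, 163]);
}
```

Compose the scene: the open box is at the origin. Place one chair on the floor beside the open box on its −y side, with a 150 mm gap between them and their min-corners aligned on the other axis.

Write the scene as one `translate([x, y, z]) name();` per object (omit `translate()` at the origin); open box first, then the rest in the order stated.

open_box();
translate([0, -539, 0]) chair();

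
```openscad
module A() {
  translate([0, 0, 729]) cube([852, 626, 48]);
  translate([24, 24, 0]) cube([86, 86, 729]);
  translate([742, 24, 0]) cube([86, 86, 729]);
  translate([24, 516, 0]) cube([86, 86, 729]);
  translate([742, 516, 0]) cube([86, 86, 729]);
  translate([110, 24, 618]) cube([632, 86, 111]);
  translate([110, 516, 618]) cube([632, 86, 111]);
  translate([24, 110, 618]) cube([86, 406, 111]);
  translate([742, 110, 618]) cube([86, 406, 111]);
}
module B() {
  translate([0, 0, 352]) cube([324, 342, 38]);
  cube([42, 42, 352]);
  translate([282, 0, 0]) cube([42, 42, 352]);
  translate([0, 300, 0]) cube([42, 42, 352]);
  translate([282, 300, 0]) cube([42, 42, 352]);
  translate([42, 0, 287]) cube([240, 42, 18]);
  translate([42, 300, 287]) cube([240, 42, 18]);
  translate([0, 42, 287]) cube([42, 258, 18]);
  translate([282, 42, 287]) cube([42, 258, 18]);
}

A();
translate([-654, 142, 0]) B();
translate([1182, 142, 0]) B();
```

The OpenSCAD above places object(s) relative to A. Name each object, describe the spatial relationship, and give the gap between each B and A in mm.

A is a table. B is a stool. Two stools sit around the table at the −x, +x sides. The gap between each stool and the table is 330 mm.

Each stool's nearest face is 330 mm from the table's bounding box.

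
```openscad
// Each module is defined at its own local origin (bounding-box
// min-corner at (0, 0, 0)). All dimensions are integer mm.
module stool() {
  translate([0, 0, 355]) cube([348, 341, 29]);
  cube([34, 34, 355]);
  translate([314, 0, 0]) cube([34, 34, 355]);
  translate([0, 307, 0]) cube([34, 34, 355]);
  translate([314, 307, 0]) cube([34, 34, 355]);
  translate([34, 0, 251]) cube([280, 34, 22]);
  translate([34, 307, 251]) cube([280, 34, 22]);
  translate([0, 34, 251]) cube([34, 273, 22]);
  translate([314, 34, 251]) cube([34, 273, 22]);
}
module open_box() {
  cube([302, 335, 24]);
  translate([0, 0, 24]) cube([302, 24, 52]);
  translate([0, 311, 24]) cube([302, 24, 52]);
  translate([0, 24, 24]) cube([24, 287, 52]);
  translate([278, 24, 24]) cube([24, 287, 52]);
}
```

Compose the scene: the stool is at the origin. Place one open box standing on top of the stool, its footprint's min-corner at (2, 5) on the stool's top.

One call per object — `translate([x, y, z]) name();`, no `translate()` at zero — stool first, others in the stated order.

stool();
translate([2, 5, 384]) open_box();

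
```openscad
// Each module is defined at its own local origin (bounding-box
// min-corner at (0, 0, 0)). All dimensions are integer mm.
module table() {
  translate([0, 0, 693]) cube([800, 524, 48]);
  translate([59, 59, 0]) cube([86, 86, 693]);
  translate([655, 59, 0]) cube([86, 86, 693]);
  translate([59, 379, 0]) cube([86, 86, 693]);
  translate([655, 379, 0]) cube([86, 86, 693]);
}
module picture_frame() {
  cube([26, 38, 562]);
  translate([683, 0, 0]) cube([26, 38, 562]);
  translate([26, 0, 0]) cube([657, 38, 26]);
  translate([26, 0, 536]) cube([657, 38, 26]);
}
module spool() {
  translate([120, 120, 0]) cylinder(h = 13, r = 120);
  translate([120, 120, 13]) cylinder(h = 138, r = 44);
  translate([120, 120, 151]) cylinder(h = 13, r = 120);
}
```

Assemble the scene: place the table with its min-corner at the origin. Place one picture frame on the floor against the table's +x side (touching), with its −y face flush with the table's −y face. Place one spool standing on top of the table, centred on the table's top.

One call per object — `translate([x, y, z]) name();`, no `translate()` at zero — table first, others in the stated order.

table();
translate([800, 0, 0]) picture_frame();
translate([280, 142, 741]) spool();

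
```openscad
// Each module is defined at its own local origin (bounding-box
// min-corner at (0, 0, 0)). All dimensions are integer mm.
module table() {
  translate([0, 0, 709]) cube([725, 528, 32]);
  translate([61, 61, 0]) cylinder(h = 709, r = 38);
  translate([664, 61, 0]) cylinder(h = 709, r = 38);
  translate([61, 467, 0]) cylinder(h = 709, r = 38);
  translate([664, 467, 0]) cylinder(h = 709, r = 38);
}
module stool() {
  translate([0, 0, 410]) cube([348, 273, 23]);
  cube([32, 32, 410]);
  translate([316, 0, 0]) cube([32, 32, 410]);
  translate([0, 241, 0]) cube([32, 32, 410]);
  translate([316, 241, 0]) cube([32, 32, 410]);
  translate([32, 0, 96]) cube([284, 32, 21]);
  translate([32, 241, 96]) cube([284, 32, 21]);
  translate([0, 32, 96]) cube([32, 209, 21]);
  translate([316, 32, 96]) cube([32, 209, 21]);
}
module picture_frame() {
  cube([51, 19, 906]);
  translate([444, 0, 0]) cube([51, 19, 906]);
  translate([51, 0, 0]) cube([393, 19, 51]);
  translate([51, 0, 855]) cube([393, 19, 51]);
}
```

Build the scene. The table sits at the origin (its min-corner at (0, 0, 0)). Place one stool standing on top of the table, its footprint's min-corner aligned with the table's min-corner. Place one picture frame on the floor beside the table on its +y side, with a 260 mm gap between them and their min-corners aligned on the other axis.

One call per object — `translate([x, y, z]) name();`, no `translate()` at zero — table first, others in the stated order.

table();
translate([0, 0, 741]) stool();
translate([0, 788, 0]) picture_frame();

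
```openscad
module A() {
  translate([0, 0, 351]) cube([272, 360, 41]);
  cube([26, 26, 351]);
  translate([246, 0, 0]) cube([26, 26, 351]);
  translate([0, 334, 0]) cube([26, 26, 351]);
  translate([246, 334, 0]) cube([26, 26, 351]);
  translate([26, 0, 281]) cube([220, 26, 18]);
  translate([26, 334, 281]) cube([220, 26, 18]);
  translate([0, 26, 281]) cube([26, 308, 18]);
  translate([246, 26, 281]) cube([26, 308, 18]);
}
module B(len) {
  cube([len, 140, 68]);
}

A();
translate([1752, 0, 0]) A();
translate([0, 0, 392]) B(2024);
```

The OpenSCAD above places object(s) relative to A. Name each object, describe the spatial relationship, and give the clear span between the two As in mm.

Second stool starts at x = 1752; first ends at x = 272; clear span = 1752 − 272 = 1480 mm.

A is a stool. B is a beam. A beam spans the tops of two stools. The clear span between the two stools is 1480 mm.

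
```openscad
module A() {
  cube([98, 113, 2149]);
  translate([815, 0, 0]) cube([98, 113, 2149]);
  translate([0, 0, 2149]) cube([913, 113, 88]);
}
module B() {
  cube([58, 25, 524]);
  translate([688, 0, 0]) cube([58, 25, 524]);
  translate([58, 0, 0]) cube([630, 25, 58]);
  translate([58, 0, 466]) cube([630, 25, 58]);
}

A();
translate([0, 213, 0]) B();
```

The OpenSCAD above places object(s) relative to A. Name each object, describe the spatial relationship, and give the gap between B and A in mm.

The picture frame's nearest face is 100 mm from the door frame's +y face.

A is a door frame. B is a picture frame. The picture frame is on the floor beside the door frame on its +y side. The gap between the picture frame and the door frame is 100 mm.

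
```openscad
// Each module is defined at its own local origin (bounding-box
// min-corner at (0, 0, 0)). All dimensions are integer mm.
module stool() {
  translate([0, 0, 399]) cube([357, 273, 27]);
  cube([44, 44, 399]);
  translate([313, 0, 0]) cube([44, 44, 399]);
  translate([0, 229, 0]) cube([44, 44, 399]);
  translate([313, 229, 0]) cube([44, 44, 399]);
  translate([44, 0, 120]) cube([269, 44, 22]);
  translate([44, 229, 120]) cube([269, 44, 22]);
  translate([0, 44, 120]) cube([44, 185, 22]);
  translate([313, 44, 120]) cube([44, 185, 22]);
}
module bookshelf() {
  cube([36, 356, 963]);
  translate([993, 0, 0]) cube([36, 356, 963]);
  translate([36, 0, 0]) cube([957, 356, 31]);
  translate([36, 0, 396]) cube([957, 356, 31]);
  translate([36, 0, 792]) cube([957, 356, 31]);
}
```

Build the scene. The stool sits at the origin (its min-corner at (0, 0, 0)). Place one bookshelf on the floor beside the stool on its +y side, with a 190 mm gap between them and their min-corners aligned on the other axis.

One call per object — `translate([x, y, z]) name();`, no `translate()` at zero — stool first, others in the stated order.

stool();
translate([0, 463, 0]) bookshelf();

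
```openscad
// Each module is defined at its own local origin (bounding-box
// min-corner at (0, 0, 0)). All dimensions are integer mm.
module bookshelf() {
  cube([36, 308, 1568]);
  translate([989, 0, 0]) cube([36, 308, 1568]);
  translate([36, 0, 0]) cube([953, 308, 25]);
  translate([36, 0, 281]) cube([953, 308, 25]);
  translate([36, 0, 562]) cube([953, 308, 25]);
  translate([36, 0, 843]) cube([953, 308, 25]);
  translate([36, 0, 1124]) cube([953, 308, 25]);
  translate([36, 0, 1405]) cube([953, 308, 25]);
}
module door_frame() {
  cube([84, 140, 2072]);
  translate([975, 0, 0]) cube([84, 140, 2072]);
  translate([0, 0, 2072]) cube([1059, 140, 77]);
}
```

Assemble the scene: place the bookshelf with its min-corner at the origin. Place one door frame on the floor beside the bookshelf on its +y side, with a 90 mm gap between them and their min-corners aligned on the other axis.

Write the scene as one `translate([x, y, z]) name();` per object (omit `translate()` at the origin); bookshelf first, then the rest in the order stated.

bookshelf();
translate([0, 398, 0]) door_frame();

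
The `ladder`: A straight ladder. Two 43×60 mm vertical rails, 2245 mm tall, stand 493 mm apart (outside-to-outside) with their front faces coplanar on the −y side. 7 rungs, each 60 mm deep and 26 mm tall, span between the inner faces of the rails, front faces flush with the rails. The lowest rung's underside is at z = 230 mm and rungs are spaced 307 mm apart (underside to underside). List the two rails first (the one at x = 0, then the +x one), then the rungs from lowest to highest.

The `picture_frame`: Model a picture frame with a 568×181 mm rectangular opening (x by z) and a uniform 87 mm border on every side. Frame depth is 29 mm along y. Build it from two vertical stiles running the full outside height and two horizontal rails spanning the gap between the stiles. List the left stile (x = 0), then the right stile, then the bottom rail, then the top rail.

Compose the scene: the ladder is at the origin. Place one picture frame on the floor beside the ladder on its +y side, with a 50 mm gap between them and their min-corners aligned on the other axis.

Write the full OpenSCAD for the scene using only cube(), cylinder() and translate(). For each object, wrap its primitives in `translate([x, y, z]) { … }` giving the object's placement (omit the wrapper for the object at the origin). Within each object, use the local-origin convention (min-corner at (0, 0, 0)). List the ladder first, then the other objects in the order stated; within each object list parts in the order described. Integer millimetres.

cube([43, 60, 2245]);
translate([450, 0, 0]) cube([43, 60, 2245]);
translate([43, 0, 230]) cube([407, 60, 26]);
translate([43, 0, 537]) cube([407, 60, 26]);
translate([43, 0, 844]) cube([407, 60, 26]);
translate([43, 0, 1151]) cube([407, 60, 26]);
translate([43, 0, 1458]) cube([407, 60, 26]);
translate([43, 0, 1765]) cube([407, 60, 26]);
translate([43, 0, 2072]) cube([407, 60, 26]);
translate([0, 110, 0]) {
  cube([87, 29, 355]);
  translate([655, 0, 0]) cube([87, 29, 355]);
  translate([87, 0, 0]) cube([568, 29, 87]);
  translate([87, 0, 268]) cube([568, 29, 87]);
}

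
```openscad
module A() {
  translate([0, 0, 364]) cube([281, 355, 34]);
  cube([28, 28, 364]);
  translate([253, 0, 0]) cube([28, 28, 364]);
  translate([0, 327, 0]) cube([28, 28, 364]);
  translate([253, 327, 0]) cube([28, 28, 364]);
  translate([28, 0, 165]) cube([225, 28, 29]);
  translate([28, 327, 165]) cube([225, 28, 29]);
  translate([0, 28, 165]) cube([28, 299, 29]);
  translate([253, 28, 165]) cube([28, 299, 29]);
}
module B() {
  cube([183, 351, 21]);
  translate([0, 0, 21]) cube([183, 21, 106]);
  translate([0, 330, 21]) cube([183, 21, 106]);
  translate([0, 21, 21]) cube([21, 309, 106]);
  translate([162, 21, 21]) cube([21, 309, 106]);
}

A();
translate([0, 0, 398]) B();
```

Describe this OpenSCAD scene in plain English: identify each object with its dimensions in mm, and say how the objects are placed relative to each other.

A is a four-legged stool. The seat is 281×355 mm, 34 mm thick, top at z = 398 mm. It stands on four square legs, each 28×28 mm in cross-section, from z = 0 to the seat underside, each flush with a corner of the seat. Four stretchers, 28 mm wide and 29 mm tall, connect adjacent legs with their undersides at z = 165 mm, each running between the inner faces of the legs it joins and aligned with the legs' outer faces on the other axis.

B is an open storage box with external size 183×351×127 mm and wall thickness 21 mm (the base is also 21 mm thick). The base covers the whole footprint; the four walls stand on the base, with the y-facing walls full-width and the x-facing walls fitting between their inner faces.

The open box is on top of the stool.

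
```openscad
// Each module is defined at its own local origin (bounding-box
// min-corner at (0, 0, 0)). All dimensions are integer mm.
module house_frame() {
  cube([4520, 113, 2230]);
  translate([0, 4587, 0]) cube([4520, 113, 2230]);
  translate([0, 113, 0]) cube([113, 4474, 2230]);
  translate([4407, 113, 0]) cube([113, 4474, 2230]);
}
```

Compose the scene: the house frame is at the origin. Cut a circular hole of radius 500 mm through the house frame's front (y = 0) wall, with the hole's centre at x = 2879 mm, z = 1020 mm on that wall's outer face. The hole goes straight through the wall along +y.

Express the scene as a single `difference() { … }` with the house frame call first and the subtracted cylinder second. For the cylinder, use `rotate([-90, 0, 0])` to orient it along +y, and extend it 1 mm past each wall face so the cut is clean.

difference() {
  house_frame();
  translate([2879, -1, 1020]) rotate([-90, 0, 0]) cylinder(h = 115, r = 500);
}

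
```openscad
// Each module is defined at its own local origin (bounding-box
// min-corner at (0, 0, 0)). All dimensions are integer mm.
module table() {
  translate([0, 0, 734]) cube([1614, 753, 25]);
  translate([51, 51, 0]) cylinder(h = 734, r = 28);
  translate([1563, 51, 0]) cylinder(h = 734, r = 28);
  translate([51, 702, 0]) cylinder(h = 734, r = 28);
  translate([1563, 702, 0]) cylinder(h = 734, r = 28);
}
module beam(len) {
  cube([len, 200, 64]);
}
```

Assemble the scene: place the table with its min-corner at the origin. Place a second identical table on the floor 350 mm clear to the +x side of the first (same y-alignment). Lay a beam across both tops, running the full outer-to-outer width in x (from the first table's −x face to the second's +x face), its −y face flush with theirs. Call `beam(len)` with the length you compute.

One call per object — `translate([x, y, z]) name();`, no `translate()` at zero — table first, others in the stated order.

table();
translate([1964, 0, 0]) table();
translate([0, 0, 759]) beam(3578);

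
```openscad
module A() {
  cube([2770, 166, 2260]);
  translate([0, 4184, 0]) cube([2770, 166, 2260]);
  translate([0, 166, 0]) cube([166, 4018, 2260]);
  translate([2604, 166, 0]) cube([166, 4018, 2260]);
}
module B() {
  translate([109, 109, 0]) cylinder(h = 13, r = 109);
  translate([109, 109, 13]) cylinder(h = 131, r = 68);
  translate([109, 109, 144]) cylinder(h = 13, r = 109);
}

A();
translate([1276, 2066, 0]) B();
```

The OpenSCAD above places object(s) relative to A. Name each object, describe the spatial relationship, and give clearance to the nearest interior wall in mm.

A is a house frame. B is a spool. The spool sits inside the house frame, centred. The clearance to the nearest interior wall is 1110 mm.

Clearances: x = 1110, y = 1900; minimum 1110 mm.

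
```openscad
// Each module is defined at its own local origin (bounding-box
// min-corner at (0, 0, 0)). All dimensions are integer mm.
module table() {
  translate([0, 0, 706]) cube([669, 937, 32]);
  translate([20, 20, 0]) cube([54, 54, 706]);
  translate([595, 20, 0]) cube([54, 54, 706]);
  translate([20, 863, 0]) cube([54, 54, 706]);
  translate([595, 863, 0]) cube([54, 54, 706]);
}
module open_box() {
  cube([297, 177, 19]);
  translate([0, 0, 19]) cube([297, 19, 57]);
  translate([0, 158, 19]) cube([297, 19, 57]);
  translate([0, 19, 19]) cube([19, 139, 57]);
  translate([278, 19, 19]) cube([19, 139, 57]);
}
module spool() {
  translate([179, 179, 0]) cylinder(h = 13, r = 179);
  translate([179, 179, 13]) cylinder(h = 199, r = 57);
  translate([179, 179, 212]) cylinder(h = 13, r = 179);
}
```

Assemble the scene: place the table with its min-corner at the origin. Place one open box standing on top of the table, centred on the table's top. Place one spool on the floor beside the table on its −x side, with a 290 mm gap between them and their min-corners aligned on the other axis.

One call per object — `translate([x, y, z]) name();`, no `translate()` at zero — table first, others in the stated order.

table();
translate([186, 380, 738]) open_box();
translate([-648, 0, 0]) spool();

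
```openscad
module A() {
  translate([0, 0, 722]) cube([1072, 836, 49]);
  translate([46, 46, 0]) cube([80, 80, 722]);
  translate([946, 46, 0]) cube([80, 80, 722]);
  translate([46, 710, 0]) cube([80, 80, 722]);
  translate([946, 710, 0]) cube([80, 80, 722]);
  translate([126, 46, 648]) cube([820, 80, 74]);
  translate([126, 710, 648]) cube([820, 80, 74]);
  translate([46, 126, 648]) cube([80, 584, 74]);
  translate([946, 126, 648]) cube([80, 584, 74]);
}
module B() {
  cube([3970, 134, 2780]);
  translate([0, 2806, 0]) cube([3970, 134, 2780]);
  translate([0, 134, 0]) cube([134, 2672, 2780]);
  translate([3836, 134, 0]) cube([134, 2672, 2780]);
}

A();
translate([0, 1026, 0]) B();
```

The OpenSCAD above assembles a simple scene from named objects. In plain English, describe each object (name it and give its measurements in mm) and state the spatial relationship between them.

A is a table: top 1072 mm (x) × 836 mm (y), 49 mm thick, upper face at z = 771 mm, on four 80×80 mm square legs, each inset 46 mm from the nearest pair of top edges, running from z = 0 to the bottom of the top. Four apron rails, 80 mm thick and 74 mm tall, run between adjacent legs with their top edges flush with the underside of the top and their outer faces flush with the legs' outer faces.

B is the wall frame of a small rectangular building: four walls, each 2780 mm tall and 134 mm thick, enclosing a footprint 3970 mm (x) by 2940 mm (y) outside-to-outside, with no floor or roof. The front and back walls (the −y and +y sides) span the full width; the two side walls fit between them.

The house frame is on the floor beside the table on its +y side.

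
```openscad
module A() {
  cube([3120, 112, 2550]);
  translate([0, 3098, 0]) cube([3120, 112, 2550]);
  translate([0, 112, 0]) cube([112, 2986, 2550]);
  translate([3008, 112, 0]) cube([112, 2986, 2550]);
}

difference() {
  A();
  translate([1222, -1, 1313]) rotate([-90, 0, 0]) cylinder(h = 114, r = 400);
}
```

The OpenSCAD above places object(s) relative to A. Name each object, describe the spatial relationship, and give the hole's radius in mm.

A is a house frame. The house frame has a circular hole through its front wall. The hole's radius is 400 mm.

The subtracted cylinder has r = 400 mm.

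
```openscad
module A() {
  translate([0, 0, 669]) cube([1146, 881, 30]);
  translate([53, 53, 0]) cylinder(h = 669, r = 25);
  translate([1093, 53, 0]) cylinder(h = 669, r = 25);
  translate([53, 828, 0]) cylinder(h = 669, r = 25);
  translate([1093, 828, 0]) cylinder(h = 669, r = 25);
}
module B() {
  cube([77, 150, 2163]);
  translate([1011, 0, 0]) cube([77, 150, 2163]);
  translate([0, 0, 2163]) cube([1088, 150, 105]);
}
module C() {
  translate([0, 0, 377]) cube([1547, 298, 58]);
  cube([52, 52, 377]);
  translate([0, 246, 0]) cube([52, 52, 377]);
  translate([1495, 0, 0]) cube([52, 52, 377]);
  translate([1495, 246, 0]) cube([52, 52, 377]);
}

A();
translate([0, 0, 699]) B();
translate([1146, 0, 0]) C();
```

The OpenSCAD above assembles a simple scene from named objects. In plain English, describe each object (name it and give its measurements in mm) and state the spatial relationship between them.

A is a rectangular dining table. The top is 1146×881×30 mm with its upper surface at z = 699 mm. It stands on four round legs of 50 mm diameter, each leg's bounding box inset 28 mm from the nearest pair of top edges, running from the floor to the underside of the top.

B is a door frame. The clear opening is 934 mm wide and 2163 mm high. Two 77 mm wide jambs, 150 mm deep, stand either side of the opening from the floor to the top of the opening. A 105 mm thick head sits across the top of both jambs, spanning the full outside width of the frame.

C is a bench: a 1547×298 mm seat slab, 58 mm thick, top at z = 435 mm, on four 52×52 mm square legs flush with the seat corners and standing on z = 0.

The door frame is on top of the table. The bench is against the table's +x side, with their −y faces flush.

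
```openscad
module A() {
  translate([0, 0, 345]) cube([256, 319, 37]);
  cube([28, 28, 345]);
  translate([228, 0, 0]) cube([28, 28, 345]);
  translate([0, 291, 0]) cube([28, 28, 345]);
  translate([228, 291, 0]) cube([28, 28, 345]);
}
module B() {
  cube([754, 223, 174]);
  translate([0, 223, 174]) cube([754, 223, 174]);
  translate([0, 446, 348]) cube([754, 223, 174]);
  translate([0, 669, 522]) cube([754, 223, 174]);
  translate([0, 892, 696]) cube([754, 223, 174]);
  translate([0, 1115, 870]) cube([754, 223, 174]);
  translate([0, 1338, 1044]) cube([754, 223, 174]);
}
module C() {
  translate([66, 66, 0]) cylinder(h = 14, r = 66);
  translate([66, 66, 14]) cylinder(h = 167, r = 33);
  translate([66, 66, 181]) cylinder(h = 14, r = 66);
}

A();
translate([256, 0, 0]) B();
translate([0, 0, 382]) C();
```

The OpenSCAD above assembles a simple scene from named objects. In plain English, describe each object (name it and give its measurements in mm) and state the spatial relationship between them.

A is a simple wooden stool: a rectangular seat 256 mm (x) by 319 mm (y), 37 mm thick, top face at z = 382 mm, on four square legs, each 28×28 mm in cross-section. The legs rest on z = 0, each flush with a corner of the seat.

B is a run of 7 identical solid stair steps. Each tread is 754×223 mm and each step block is 174 mm high. Step 1 rests on the floor; step k is offset from step 1 by (k−1)×223 mm in y and (k−1)×174 mm in z.

C is a spool: two coaxial disc flanges of radius 66 mm and thickness 14 mm, joined by a core cylinder of radius 33 mm and height 167 mm. The lower flange rests on z = 0 and the three cylinders share a vertical axis.

The staircase is against the stool's +x side, with their −y faces flush. The spool is on top of the stool.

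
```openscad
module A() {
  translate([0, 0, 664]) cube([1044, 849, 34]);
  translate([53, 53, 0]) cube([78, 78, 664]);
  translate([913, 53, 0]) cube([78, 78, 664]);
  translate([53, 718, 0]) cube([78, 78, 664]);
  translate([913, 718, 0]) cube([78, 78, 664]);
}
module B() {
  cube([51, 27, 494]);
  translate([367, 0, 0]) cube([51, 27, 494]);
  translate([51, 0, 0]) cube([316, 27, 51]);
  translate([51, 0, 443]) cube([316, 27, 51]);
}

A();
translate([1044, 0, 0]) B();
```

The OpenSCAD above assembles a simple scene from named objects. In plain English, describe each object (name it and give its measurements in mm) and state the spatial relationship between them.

A is a table with a 1044×849 mm rectangular top, 34 mm thick, top surface at z = 698 mm, supported by four 78×78 mm square legs, each inset 53 mm from the nearest pair of top edges, running from the floor.

B is a picture frame with a 316×392 mm rectangular opening (x by z) and a uniform 51 mm border on every side. Frame depth is 27 mm along y. It is built from two vertical stiles running the full outside height and two horizontal rails spanning the gap between the stiles.

The picture frame is against the table's +x side, with their −y faces flush.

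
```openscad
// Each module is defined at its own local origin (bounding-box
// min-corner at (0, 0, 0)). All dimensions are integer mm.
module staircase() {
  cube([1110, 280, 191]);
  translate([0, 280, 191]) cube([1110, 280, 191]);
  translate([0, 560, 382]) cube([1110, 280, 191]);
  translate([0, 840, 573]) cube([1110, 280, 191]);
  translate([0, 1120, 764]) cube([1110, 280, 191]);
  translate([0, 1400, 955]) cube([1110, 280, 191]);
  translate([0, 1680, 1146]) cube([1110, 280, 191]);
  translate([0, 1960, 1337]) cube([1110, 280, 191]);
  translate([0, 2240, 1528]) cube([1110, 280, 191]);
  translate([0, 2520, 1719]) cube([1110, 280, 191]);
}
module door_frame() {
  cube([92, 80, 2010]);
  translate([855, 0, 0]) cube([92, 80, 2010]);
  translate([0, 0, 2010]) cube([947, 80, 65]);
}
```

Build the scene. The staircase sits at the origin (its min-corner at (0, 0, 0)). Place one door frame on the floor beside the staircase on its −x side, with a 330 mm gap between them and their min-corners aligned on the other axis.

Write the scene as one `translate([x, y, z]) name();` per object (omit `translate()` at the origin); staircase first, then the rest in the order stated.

staircase();
translate([-1277, 0, 0]) door_frame();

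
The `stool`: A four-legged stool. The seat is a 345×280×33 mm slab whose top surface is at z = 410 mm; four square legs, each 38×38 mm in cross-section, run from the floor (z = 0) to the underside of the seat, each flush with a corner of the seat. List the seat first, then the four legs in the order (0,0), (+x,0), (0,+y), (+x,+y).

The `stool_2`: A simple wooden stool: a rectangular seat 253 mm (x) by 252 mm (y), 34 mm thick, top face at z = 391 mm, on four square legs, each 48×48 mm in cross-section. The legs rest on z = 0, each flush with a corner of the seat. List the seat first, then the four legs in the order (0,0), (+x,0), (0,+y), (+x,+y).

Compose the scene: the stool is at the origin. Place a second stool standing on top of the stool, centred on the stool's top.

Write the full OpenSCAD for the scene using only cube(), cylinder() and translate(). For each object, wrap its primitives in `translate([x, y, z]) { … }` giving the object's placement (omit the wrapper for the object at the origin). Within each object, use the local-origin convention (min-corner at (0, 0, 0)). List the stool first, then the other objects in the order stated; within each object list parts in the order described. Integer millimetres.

translate([0, 0, 377]) cube([345, 280, 33]);
cube([38, 38, 377]);
translate([307, 0, 0]) cube([38, 38, 377]);
translate([0, 242, 0]) cube([38, 38, 377]);
translate([307, 242, 0]) cube([38, 38, 377]);
translate([46, 14, 410]) {
  translate([0, 0, 357]) cube([253, 252, 34]);
  cube([48, 48, 357]);
  translate([205, 0, 0]) cube([48, 48, 357]);
  translate([0, 204, 0]) cube([48, 48, 357]);
  translate([205, 204, 0]) cube([48, 48, 357]);
}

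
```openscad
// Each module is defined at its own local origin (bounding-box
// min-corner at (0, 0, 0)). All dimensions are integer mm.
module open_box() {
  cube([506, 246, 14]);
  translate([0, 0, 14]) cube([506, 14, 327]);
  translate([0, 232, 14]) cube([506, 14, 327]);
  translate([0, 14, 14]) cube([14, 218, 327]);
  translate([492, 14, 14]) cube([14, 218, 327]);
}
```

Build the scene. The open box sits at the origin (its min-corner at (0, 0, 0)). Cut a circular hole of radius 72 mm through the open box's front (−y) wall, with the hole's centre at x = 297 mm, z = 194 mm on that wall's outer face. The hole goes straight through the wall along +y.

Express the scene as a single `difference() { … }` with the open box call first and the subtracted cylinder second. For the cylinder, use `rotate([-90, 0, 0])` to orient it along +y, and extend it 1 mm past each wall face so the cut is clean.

difference() {
  open_box();
  translate([297, -1, 194]) rotate([-90, 0, 0]) cylinder(h = 16, r = 72);
}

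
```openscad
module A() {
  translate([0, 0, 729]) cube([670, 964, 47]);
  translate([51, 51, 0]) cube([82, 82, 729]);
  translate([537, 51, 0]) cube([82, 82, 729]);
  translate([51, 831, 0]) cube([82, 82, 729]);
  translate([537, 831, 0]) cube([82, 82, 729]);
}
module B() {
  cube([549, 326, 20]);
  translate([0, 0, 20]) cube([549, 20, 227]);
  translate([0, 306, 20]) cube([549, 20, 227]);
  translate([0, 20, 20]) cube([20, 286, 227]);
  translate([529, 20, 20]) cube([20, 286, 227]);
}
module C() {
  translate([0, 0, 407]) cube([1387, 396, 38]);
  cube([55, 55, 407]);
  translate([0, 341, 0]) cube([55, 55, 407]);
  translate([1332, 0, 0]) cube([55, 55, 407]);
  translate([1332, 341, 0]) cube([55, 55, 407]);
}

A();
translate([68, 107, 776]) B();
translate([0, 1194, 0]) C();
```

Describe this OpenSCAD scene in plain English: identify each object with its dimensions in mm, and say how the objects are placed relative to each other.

A is a table with a 670×964 mm rectangular top, 47 mm thick, top surface at z = 776 mm, supported by four 82×82 mm square legs, each inset 51 mm from the nearest pair of top edges, running from the floor.

B is an open storage box with external size 549×326×247 mm and wall thickness 20 mm (the base is also 20 mm thick). The base covers the whole footprint; the four walls stand on the base, with the y-facing walls full-width and the x-facing walls fitting between their inner faces.

C is a bench: a 1387×396 mm seat slab, 38 mm thick, top at z = 445 mm, on four 55×55 mm square legs flush with the seat corners and standing on z = 0.

The open box is on top of the table. The bench is on the floor beside the table on its +y side.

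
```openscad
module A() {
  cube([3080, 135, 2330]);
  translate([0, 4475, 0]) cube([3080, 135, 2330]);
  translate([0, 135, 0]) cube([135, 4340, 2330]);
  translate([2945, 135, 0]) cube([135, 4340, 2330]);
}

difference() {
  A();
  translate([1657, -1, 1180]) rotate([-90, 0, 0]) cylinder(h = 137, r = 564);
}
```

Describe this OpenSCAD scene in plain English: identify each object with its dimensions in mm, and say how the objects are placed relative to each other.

A is a box-shaped house frame (walls only): outside footprint 3080×4610 mm, wall height 2330 mm, wall thickness 135 mm. The two y-facing walls run the full x-width; the two x-facing walls fit between the inner faces of the y-facing walls.

The house frame has a circular hole of radius 564 mm through its front wall, centred at (x = 1657, z = 1180).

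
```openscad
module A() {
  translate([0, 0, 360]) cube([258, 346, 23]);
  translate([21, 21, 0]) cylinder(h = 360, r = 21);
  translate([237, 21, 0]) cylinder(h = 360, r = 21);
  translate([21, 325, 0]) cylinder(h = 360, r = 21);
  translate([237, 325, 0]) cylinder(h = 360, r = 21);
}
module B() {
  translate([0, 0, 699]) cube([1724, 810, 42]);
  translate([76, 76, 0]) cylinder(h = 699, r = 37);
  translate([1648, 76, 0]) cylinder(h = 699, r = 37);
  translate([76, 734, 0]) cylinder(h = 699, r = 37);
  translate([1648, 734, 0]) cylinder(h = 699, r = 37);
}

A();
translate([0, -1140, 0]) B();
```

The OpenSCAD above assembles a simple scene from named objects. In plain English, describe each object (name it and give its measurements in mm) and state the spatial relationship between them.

A is a four-legged stool. The seat is a 258×346×23 mm slab whose top surface is at z = 383 mm; four round legs, each 42 mm in diameter, run from the floor (z = 0) to the underside of the seat, each leg's axis is inset half a diameter from the nearest pair of seat edges (so the leg's bounding box is flush with the corner).

B is a rectangular dining table. The top is 1724×810×42 mm with its upper surface at z = 741 mm. It stands on four round legs of 74 mm diameter, each leg's bounding box inset 39 mm from the nearest pair of top edges, running from the floor to the underside of the top.

The table is on the floor beside the stool on its −y side.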